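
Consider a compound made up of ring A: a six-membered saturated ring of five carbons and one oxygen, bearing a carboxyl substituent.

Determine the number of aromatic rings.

0

Ring A has only sp³ atoms, so it is not fully conjugated — not aromatic (tetrahydropyran).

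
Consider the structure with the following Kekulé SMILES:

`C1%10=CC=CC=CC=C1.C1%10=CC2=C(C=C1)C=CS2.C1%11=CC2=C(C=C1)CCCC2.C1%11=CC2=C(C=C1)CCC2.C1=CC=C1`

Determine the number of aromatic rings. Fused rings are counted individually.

The SMILES encodes an eight-membered carbon ring with four alternating C=C double bonds; a six-membered carbon ring with three alternating C=C double bonds, fused to a five-membered ring containing one sulfur and two C=C double bonds; a six-membered carbon ring with three alternating C=C double bonds, fused to a saturated six-membered carbon ring; a six-membered carbon ring with three alternating C=C double bonds, fused to a saturated five-membered carbon ring; a four-membered carbon ring with two alternating C=C double bonds.
The 8-membered ring has only sp² ring atoms; a planar conformation would have a fully conjugated π system of 8 electrons. But 8 = 4(2), which is 4n not 4n+2, so it is not aromatic (cyclooctatetraene) — cyclooctatetraene distorts into a non-planar tub to avoid antiaromaticity.
The fused 6/5-membered bicyclic (with one sulfur) is a single π system with 9 sp² atoms and 10 π electrons from ring double bonds plus a heteroatom lone pair. 10 = 4(2)+2, so the system is aromatic and both rings count as aromatic (benzothiophene).
The 6-membered ring has a continuous p-orbital overlap around the ring; 3 ring double bonds give 6 π electrons. That satisfies 4n+2 with n=1, so it is aromatic (benzene ring).
The second 6-membered ring has four sp³ carbons, so it is not fully conjugated — not aromatic (cyclohexane ring).
The third 6-membered ring is planar and fully conjugated; 3 ring double bonds give 6 π electrons. 6 = 4(1)+2, so it is aromatic (benzene ring).
The 5-membered ring has three sp³ carbons, so it is not fully conjugated — not aromatic (cyclopentane ring).
The 4-membered ring has only sp² ring atoms; a planar conformation would have a fully conjugated π system of 4 electrons. But 4 = 4(1), which is 4n not 4n+2, so it is not aromatic (cyclobutadiene) — cyclobutadiene is antiaromatic and distorts to a rectangle.
4 of the 8 rings are aromatic. Total: 4.

4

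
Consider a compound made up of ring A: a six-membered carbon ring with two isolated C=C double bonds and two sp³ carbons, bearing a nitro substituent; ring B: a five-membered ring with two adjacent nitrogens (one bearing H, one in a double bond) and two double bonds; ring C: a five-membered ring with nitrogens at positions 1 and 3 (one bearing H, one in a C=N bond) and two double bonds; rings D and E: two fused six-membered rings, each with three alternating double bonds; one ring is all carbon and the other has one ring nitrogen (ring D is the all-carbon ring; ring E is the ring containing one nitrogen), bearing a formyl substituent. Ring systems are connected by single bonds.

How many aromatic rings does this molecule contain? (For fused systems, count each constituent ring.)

4

Ring A has two sp³ carbons, so it is not fully conjugated — not aromatic (1,4-cyclohexadiene).
Ring B is planar and fully conjugated; 2 ring double bonds (4 π electrons) plus a heteroatom lone pair (2) give 6 π electrons. 6 = 4(1)+2, so ring B is aromatic (pyrazole).
Ring C is fully conjugated (every ring atom contributes a p orbital); 2 ring double bonds (4 π electrons) plus a heteroatom lone pair (2) give 6 π electrons. 6 = 4(1)+2, so ring C is aromatic (imidazole).
Rings D and E form a fused bicyclic system (with one nitrogen) with 10 sp² atoms and 10 π electrons from ring double bonds. 10 = 4(2)+2, so the system is aromatic and both rings count as aromatic (quinoline).
Aromatic: B, C, D, E. Total: 4.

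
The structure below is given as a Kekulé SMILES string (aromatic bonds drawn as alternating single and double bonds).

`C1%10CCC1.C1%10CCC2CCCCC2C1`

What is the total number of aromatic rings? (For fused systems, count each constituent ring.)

The SMILES encodes a four-membered saturated carbon ring; two fused six-membered saturated carbon rings.
The 4-membered ring has only sp³ atoms, so it is not fully conjugated — not aromatic (cyclobutane).
The 6-membered ring has only sp³ atoms, so it is not fully conjugated — not aromatic (cyclohexane ring).
The second 6-membered ring has only sp³ atoms, so it is not fully conjugated — not aromatic (cyclohexane ring).
None of the rings are aromatic. Total: 0.

0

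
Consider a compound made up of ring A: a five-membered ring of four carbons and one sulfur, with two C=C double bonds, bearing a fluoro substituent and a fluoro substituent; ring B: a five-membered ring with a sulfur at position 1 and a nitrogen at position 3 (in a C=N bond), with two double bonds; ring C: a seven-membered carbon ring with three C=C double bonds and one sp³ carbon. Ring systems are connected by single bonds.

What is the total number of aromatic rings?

Ring A is fully conjugated (every ring atom contributes a p orbital); 2 ring double bonds (4 π electrons) plus a heteroatom lone pair (2) give 6 π electrons. Since 6 = 4n+2 (n=1), ring A is aromatic (thiophene).
Ring B is planar and fully conjugated; 2 ring double bonds (4 π electrons) plus a heteroatom lone pair (2) give 6 π electrons. 6 = 4(1)+2, so ring B is aromatic (thiazole).
Ring C has one sp³ carbon, so it is not fully conjugated — not aromatic (cycloheptatriene).
Aromatic: A, B. Total: 2.

2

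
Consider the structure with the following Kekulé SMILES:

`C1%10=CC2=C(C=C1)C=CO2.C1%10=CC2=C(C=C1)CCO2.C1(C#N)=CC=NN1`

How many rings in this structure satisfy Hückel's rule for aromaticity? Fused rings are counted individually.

The SMILES encodes a six-membered carbon ring with three alternating C=C double bonds, fused to a five-membered ring containing one oxygen and two C=C double bonds; a six-membered carbon ring with three alternating C=C double bonds, fused to a five-membered ring containing one oxygen and two sp³ carbons; a five-membered ring with two adjacent nitrogens (one bearing H, one in a double bond) and two double bonds.
The fused 6/5-membered bicyclic (with one oxygen) is a single π system with 9 sp² atoms and 10 π electrons from ring double bonds plus a heteroatom lone pair. 10 = 4(2)+2, so the system is aromatic and both rings count as aromatic (benzofuran).
The 6-membered ring is fully conjugated (every ring atom contributes a p orbital); 3 ring double bonds give 6 π electrons. Since 6 = 4n+2 (n=1), it is aromatic (benzene ring).
The 5-membered ring with one oxygen has two sp³ carbons, so it is not fully conjugated — not aromatic (oxolane ring).
The 5-membered ring with two adjacent nitrogens (one N–H, one =N–) is planar and fully conjugated; 2 ring double bonds (4 π electrons) plus a heteroatom lone pair (2) give 6 π electrons. 6 = 4(1)+2, so it is aromatic (pyrazole).
4 of the 5 rings are aromatic. Total: 4.

4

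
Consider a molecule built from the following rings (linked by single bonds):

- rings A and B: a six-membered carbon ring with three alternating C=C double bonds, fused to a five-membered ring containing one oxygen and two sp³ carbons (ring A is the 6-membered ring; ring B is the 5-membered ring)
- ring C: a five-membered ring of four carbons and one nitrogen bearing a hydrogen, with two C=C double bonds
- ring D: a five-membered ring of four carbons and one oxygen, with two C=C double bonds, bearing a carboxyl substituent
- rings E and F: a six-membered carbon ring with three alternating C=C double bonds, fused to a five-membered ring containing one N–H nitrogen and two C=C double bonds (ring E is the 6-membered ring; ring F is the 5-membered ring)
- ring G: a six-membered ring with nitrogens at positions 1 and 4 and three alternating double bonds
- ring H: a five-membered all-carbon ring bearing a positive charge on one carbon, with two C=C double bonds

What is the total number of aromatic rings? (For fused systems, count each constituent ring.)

6

Ring A is fully conjugated (every ring atom contributes a p orbital); 3 ring double bonds give 6 π electrons. Since 6 = 4n+2 (n=1), ring A is aromatic (benzene ring).
Ring B has two sp³ carbons, so it is not fully conjugated — not aromatic (oxolane ring).
Ring C has a continuous p-orbital overlap around the ring; 2 ring double bonds (4 π electrons) plus a heteroatom lone pair (2) give 6 π electrons. 6 = 4(1)+2, so ring C is aromatic (pyrrole).
Ring D is fully conjugated (every ring atom contributes a p orbital); 2 ring double bonds (4 π electrons) plus a heteroatom lone pair (2) give 6 π electrons. That satisfies 4n+2 with n=1, so ring D is aromatic (furan).
Rings E and F form a fused bicyclic system (with one N–H) with 9 sp² atoms and 10 π electrons from ring double bonds plus a heteroatom lone pair. 10 = 4(2)+2, so the system is aromatic and both rings count as aromatic (indole).
Ring G has a continuous p-orbital overlap around the ring; 3 ring double bonds give 6 π electrons. 6 = 4(1)+2, so ring G is aromatic (pyrazine).
Ring H has only sp² ring atoms; a planar conformation would have a fully conjugated π system of 4 electrons. But 4 = 4(1), which is 4n not 4n+2, so ring H is not aromatic (cyclopentadienyl cation).
Aromatic: A, C, D, E, F, G. Total: 6.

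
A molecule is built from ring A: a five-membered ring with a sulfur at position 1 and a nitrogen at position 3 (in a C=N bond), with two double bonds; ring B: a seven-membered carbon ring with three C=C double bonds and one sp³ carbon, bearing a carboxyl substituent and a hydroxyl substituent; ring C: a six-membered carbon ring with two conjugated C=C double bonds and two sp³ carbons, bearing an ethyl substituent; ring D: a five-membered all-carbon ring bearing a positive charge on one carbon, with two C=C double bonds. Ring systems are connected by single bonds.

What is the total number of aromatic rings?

1

Ring A is fully conjugated (every ring atom contributes a p orbital); 2 ring double bonds (4 π electrons) plus a heteroatom lone pair (2) give 6 π electrons. 6 = 4(1)+2, so ring A is aromatic (thiazole).
Ring B has one sp³ carbon, so it is not fully conjugated — not aromatic (cycloheptatriene).
Ring C has two sp³ carbons, so it is not fully conjugated — not aromatic (1,3-cyclohexadiene).
Ring D has only sp² ring atoms; a planar conformation would have a fully conjugated π system of 4 electrons. But 4 = 4(1), which is 4n not 4n+2, so ring D is not aromatic (cyclopentadienyl cation).
Aromatic: A. Total: 1.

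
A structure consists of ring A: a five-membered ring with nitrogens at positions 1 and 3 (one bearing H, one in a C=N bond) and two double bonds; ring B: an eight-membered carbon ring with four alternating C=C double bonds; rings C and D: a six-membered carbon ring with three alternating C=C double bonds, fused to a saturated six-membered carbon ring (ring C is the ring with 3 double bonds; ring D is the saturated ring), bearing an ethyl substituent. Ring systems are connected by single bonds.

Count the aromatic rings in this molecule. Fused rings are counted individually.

Ring A is fully conjugated (every ring atom contributes a p orbital); 2 ring double bonds (4 π electrons) plus a heteroatom lone pair (2) give 6 π electrons. Since 6 = 4n+2 (n=1), ring A is aromatic (imidazole).
Ring B has only sp² ring atoms; a planar conformation would have a fully conjugated π system of 8 electrons. But 8 = 4(2), which is 4n not 4n+2, so ring B is not aromatic (cyclooctatetraene) — cyclooctatetraene distorts into a non-planar tub to avoid antiaromaticity.
Ring C is fully conjugated (every ring atom contributes a p orbital); 3 ring double bonds give 6 π electrons. Since 6 = 4n+2 (n=1), ring C is aromatic (benzene ring).
Ring D has four sp³ carbons, so it is not fully conjugated — not aromatic (cyclohexane ring).
Aromatic: A, C. Total: 2.

2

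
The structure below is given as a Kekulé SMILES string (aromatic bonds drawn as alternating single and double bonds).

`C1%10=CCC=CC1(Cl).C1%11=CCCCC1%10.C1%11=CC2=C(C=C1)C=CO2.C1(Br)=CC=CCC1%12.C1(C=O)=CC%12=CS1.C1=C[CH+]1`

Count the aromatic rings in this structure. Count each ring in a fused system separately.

The SMILES encodes a six-membered carbon ring with two isolated C=C double bonds and two sp³ carbons; a six-membered carbon ring with one C=C double bond; a six-membered carbon ring with three alternating C=C double bonds, fused to a five-membered ring containing one oxygen and two C=C double bonds; a six-membered carbon ring with two conjugated C=C double bonds and two sp³ carbons; a five-membered ring of four carbons and one sulfur, with two C=C double bonds; a three-membered all-carbon ring bearing a positive charge on one carbon, with one C=C double bond.
The 6-membered ring has two sp³ carbons, so it is not fully conjugated — not aromatic (1,4-cyclohexadiene).
The second 6-membered ring has four sp³ carbons, so it is not fully conjugated — not aromatic (cyclohexene).
The fused 6/5-membered bicyclic (with one oxygen) is a single π system with 9 sp² atoms and 10 π electrons from ring double bonds plus a heteroatom lone pair. 10 = 4(2)+2, so the system is aromatic and both rings count as aromatic (benzofuran).
The third 6-membered ring has two sp³ carbons, so it is not fully conjugated — not aromatic (1,3-cyclohexadiene).
The 5-membered ring with one sulfur is fully conjugated (every ring atom contributes a p orbital); 2 ring double bonds (4 π electrons) plus a heteroatom lone pair (2) give 6 π electrons. 6 = 4(1)+2, so it is aromatic (thiophene).
The 3-membered ring is fully conjugated (every ring atom contributes a p orbital); 1 ring double bond (2 π electrons) plus the carbocation's empty p orbital (0, but keeps the ring conjugated) give 2 π electrons. 2 = 4(0)+2, so it is aromatic (cyclopropenyl cation).
4 of the 7 rings are aromatic. Total: 4.

4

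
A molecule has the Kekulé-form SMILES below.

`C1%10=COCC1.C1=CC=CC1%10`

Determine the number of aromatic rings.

0

The SMILES encodes a five-membered ring of four carbons and one oxygen, with one C=C double bond and two sp³ carbons; a five-membered carbon ring with two conjugated C=C double bonds and one sp³ carbon.
The 5-membered ring with one oxygen has two sp³ carbons, so it is not fully conjugated — not aromatic (2,3-dihydrofuran).
The 5-membered ring has one sp³ carbon, so it is not fully conjugated — not aromatic (cyclopentadiene).
None of the rings are aromatic. Total: 0.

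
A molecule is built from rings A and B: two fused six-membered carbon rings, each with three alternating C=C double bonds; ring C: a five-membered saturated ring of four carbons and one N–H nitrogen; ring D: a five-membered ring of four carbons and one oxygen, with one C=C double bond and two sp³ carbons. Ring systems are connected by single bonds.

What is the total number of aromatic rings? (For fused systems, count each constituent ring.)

Rings A and B form a fused bicyclic system with 10 sp² atoms and 10 π electrons from ring double bonds. 10 = 4(2)+2, so the system is aromatic and both rings count as aromatic (naphthalene).
Ring C has only sp³ atoms, so it is not fully conjugated — not aromatic (pyrrolidine).
Ring D has two sp³ carbons, so it is not fully conjugated — not aromatic (2,3-dihydrofuran).
Aromatic: A, B. Total: 2.

2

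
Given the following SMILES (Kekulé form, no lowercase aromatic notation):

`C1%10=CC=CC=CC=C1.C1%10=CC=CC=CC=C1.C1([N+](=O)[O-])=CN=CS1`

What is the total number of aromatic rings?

1

The SMILES encodes an eight-membered carbon ring with four alternating C=C double bonds; an eight-membered carbon ring with four alternating C=C double bonds; a five-membered ring with a sulfur at position 1 and a nitrogen at position 3 (in a C=N bond), with two double bonds.
The 8-membered ring has only sp² ring atoms; a planar conformation would have a fully conjugated π system of 8 electrons. But 8 = 4(2), which is 4n not 4n+2, so it is not aromatic (cyclooctatetraene) — cyclooctatetraene distorts into a non-planar tub to avoid antiaromaticity.
The second 8-membered ring has only sp² ring atoms; a planar conformation would have a fully conjugated π system of 8 electrons. But 8 = 4(2), which is 4n not 4n+2, so it is not aromatic (cyclooctatetraene) — cyclooctatetraene distorts into a non-planar tub to avoid antiaromaticity.
The 5-membered ring with one sulfur and one =N– is planar and fully conjugated; 2 ring double bonds (4 π electrons) plus a heteroatom lone pair (2) give 6 π electrons. That satisfies 4n+2 with n=1, so it is aromatic (thiazole).
1 of the 3 rings is aromatic. Total: 1.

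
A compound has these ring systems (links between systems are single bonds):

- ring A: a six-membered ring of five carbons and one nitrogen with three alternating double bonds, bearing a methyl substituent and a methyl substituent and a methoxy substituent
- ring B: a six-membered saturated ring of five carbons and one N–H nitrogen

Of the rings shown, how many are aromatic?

Ring A is fully conjugated (every ring atom contributes a p orbital); 3 ring double bonds give 6 π electrons. 6 = 4(1)+2, so ring A is aromatic (pyridine).
Ring B has only sp³ atoms, so it is not fully conjugated — not aromatic (piperidine).
Aromatic: A. Total: 1.

1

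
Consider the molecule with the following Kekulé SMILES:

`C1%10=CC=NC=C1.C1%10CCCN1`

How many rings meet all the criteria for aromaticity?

The SMILES encodes a six-membered ring of five carbons and one nitrogen with three alternating double bonds; a five-membered saturated ring of four carbons and one N–H nitrogen.
The 6-membered ring with one nitrogen is fully conjugated (every ring atom contributes a p orbital); 3 ring double bonds give 6 π electrons. That satisfies 4n+2 with n=1, so it is aromatic (pyridine).
The 5-membered ring with one N–H has only sp³ atoms, so it is not fully conjugated — not aromatic (pyrrolidine).
1 of the 2 rings is aromatic. Total: 1.

1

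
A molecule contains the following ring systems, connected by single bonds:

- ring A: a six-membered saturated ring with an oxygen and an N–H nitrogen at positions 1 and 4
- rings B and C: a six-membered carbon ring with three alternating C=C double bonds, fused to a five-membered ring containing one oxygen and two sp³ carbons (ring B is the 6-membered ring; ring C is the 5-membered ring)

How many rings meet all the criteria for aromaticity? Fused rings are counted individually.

Ring A has only sp³ atoms, so it is not fully conjugated — not aromatic (morpholine).
Ring B has a continuous p-orbital overlap around the ring; 3 ring double bonds give 6 π electrons. Since 6 = 4n+2 (n=1), ring B is aromatic (benzene ring).
Ring C has two sp³ carbons, so it is not fully conjugated — not aromatic (oxolane ring).
Aromatic: B. Total: 1.

1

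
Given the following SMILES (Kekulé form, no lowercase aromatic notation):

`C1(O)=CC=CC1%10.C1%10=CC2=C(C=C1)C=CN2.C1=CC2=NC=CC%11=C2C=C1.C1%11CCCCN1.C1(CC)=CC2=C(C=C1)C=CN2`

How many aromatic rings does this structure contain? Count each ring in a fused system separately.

6

The SMILES encodes a five-membered carbon ring with two conjugated C=C double bonds and one sp³ carbon; a six-membered carbon ring with three alternating C=C double bonds, fused to a five-membered ring containing one N–H nitrogen and two C=C double bonds; two fused six-membered rings, each with three alternating double bonds; one ring is all carbon and the other has one ring nitrogen; a six-membered saturated ring of five carbons and one N–H nitrogen; a six-membered carbon ring with three alternating C=C double bonds, fused to a five-membered ring containing one N–H nitrogen and two C=C double bonds.
The 5-membered ring has one sp³ carbon, so it is not fully conjugated — not aromatic (cyclopentadiene).
The fused 6/5-membered bicyclic (with one N–H) is a single π system with 9 sp² atoms and 10 π electrons from ring double bonds plus a heteroatom lone pair. 10 = 4(2)+2, so the system is aromatic and both rings count as aromatic (indole).
The fused 6/6-membered bicyclic (with one nitrogen) is a single π system with 10 sp² atoms and 10 π electrons from ring double bonds. 10 = 4(2)+2, so the system is aromatic and both rings count as aromatic (quinoline).
The 6-membered ring with one N–H has only sp³ atoms, so it is not fully conjugated — not aromatic (piperidine).
The fused 6/5-membered bicyclic (with one N–H) is a single π system with 9 sp² atoms and 10 π electrons from ring double bonds plus a heteroatom lone pair. 10 = 4(2)+2, so the system is aromatic and both rings count as aromatic (indole).
6 of the 8 rings are aromatic. Total: 6.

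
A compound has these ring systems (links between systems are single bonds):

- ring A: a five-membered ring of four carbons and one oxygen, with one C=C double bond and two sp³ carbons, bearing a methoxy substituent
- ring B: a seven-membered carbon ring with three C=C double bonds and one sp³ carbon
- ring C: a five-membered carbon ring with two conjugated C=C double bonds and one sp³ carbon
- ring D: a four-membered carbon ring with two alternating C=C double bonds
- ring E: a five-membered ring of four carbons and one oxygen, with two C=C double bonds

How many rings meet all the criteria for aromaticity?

Ring A has two sp³ carbons, so it is not fully conjugated — not aromatic (2,3-dihydrofuran).
Ring B has one sp³ carbon, so it is not fully conjugated — not aromatic (cycloheptatriene).
Ring C has one sp³ carbon, so it is not fully conjugated — not aromatic (cyclopentadiene).
Ring D has only sp² ring atoms; a planar conformation would have a fully conjugated π system of 4 electrons. But 4 = 4(1), which is 4n not 4n+2, so ring D is not aromatic (cyclobutadiene) — cyclobutadiene is antiaromatic and distorts to a rectangle.
Ring E has a continuous p-orbital overlap around the ring; 2 ring double bonds (4 π electrons) plus a heteroatom lone pair (2) give 6 π electrons. Since 6 = 4n+2 (n=1), ring E is aromatic (furan).
Aromatic: E. Total: 1.

1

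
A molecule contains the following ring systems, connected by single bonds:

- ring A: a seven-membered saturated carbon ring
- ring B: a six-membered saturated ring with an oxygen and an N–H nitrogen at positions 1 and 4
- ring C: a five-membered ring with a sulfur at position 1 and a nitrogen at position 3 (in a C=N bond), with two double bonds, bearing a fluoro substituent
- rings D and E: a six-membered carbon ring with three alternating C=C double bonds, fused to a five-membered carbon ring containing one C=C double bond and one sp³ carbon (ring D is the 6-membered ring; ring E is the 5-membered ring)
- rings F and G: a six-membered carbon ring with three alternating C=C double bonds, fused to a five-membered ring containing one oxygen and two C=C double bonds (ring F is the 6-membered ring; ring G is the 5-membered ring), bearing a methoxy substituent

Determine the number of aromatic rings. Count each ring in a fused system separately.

Ring A has only sp³ atoms, so it is not fully conjugated — not aromatic (cycloheptane).
Ring B has only sp³ atoms, so it is not fully conjugated — not aromatic (morpholine).
Ring C is planar and fully conjugated; 2 ring double bonds (4 π electrons) plus a heteroatom lone pair (2) give 6 π electrons. That satisfies 4n+2 with n=1, so ring C is aromatic (thiazole).
Ring D has a continuous p-orbital overlap around the ring; 3 ring double bonds give 6 π electrons. Since 6 = 4n+2 (n=1), ring D is aromatic (benzene ring).
Ring E has one sp³ carbon, so it is not fully conjugated — not aromatic (cyclopentene ring).
Rings F and G form a fused bicyclic system (with one oxygen) with 9 sp² atoms and 10 π electrons from ring double bonds plus a heteroatom lone pair. 10 = 4(2)+2, so the system is aromatic and both rings count as aromatic (benzofuran).
Aromatic: C, D, F, G. Total: 4.

4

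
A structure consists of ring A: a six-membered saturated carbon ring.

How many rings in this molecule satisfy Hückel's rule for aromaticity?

Ring A has only sp³ atoms, so it is not fully conjugated — not aromatic (cyclohexane).

0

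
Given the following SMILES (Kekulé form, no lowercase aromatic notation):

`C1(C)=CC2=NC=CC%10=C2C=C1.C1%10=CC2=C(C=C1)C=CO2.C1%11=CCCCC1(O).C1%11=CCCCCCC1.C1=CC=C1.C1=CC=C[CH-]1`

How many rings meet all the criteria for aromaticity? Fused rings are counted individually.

5

The SMILES encodes two fused six-membered rings, each with three alternating double bonds; one ring is all carbon and the other has one ring nitrogen; a six-membered carbon ring with three alternating C=C double bonds, fused to a five-membered ring containing one oxygen and two C=C double bonds; a six-membered carbon ring with one C=C double bond; an eight-membered carbon ring with one C=C double bond; a four-membered carbon ring with two alternating C=C double bonds; a five-membered all-carbon ring bearing a negative charge on one carbon, with two C=C double bonds.
The fused 6/6-membered bicyclic (with one nitrogen) is a single π system with 10 sp² atoms and 10 π electrons from ring double bonds. 10 = 4(2)+2, so the system is aromatic and both rings count as aromatic (quinoline).
The fused 6/5-membered bicyclic (with one oxygen) is a single π system with 9 sp² atoms and 10 π electrons from ring double bonds plus a heteroatom lone pair. 10 = 4(2)+2, so the system is aromatic and both rings count as aromatic (benzofuran).
The 6-membered ring has four sp³ carbons, so it is not fully conjugated — not aromatic (cyclohexene).
The 8-membered ring has six sp³ carbons, so it is not fully conjugated — not aromatic (cyclooctene).
The 4-membered ring has only sp² ring atoms; a planar conformation would have a fully conjugated π system of 4 electrons. But 4 = 4(1), which is 4n not 4n+2, so it is not aromatic (cyclobutadiene) — cyclobutadiene is antiaromatic and distorts to a rectangle.
The 5-membered ring is fully conjugated (every ring atom contributes a p orbital); 2 ring double bonds (4 π electrons) plus the carbanion lone pair (2) give 6 π electrons. Since 6 = 4n+2 (n=1), it is aromatic (cyclopentadienyl anion).
5 of the 8 rings are aromatic. Total: 5.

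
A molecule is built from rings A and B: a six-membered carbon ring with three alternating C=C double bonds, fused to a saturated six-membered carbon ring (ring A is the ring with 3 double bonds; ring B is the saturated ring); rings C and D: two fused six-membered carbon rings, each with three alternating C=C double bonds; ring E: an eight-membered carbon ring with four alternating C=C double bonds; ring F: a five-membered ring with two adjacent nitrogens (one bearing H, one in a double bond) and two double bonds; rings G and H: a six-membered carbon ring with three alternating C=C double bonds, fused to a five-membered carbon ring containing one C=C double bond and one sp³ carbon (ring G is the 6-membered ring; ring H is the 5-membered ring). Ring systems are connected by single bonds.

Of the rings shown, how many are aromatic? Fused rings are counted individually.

5

Ring A is fully conjugated (every ring atom contributes a p orbital); 3 ring double bonds give 6 π electrons. 6 = 4(1)+2, so ring A is aromatic (benzene ring).
Ring B has four sp³ carbons, so it is not fully conjugated — not aromatic (cyclohexane ring).
Rings C and D form a fused bicyclic system with 10 sp² atoms and 10 π electrons from ring double bonds. 10 = 4(2)+2, so the system is aromatic and both rings count as aromatic (naphthalene).
Ring E has only sp² ring atoms; a planar conformation would have a fully conjugated π system of 8 electrons. But 8 = 4(2), which is 4n not 4n+2, so ring E is not aromatic (cyclooctatetraene) — cyclooctatetraene distorts into a non-planar tub to avoid antiaromaticity.
Ring F has a continuous p-orbital overlap around the ring; 2 ring double bonds (4 π electrons) plus a heteroatom lone pair (2) give 6 π electrons. 6 = 4(1)+2, so ring F is aromatic (pyrazole).
Ring G has a continuous p-orbital overlap around the ring; 3 ring double bonds give 6 π electrons. That satisfies 4n+2 with n=1, so ring G is aromatic (benzene ring).
Ring H has one sp³ carbon, so it is not fully conjugated — not aromatic (cyclopentene ring).
Aromatic: A, C, D, F, G. Total: 5.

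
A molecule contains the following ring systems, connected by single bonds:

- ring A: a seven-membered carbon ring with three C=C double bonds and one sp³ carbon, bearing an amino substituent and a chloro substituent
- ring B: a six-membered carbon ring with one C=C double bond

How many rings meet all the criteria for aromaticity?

0

Ring A has one sp³ carbon, so it is not fully conjugated — not aromatic (cycloheptatriene).
Ring B has four sp³ carbons, so it is not fully conjugated — not aromatic (cyclohexene).
No ring is aromatic. Total: 0.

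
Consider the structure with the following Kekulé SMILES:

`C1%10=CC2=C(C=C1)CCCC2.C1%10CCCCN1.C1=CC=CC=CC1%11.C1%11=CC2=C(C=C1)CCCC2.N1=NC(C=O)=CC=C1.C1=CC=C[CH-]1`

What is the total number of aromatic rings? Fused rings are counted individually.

4

The SMILES encodes a six-membered carbon ring with three alternating C=C double bonds, fused to a saturated six-membered carbon ring; a six-membered saturated ring of five carbons and one N–H nitrogen; a seven-membered carbon ring with three C=C double bonds and one sp³ carbon; a six-membered carbon ring with three alternating C=C double bonds, fused to a saturated six-membered carbon ring; a six-membered ring with two adjacent nitrogens and three alternating double bonds; a five-membered all-carbon ring bearing a negative charge on one carbon, with two C=C double bonds.
The 6-membered ring has a continuous p-orbital overlap around the ring; 3 ring double bonds give 6 π electrons. That satisfies 4n+2 with n=1, so it is aromatic (benzene ring).
The second 6-membered ring has four sp³ carbons, so it is not fully conjugated — not aromatic (cyclohexane ring).
The 6-membered ring with one N–H has only sp³ atoms, so it is not fully conjugated — not aromatic (piperidine).
The 7-membered ring has one sp³ carbon, so it is not fully conjugated — not aromatic (cycloheptatriene).
The third 6-membered ring is fully conjugated (every ring atom contributes a p orbital); 3 ring double bonds give 6 π electrons. Since 6 = 4n+2 (n=1), it is aromatic (benzene ring).
The fourth 6-membered ring has four sp³ carbons, so it is not fully conjugated — not aromatic (cyclohexane ring).
The 6-membered ring with two nitrogens (1,2) is fully conjugated (every ring atom contributes a p orbital); 3 ring double bonds give 6 π electrons. 6 = 4(1)+2, so it is aromatic (pyridazine).
The 5-membered ring has a continuous p-orbital overlap around the ring; 2 ring double bonds (4 π electrons) plus the carbanion lone pair (2) give 6 π electrons. Since 6 = 4n+2 (n=1), it is aromatic (cyclopentadienyl anion).
4 of the 8 rings are aromatic. Total: 4.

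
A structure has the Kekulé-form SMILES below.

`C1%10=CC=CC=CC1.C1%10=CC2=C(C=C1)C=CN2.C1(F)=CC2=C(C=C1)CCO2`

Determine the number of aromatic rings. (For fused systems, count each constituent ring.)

3

The SMILES encodes a seven-membered carbon ring with three C=C double bonds and one sp³ carbon; a six-membered carbon ring with three alternating C=C double bonds, fused to a five-membered ring containing one N–H nitrogen and two C=C double bonds; a six-membered carbon ring with three alternating C=C double bonds, fused to a five-membered ring containing one oxygen and two sp³ carbons.
The 7-membered ring has one sp³ carbon, so it is not fully conjugated — not aromatic (cycloheptatriene).
The fused 6/5-membered bicyclic (with one N–H) is a single π system with 9 sp² atoms and 10 π electrons from ring double bonds plus a heteroatom lone pair. 10 = 4(2)+2, so the system is aromatic and both rings count as aromatic (indole).
The 6-membered ring is fully conjugated (every ring atom contributes a p orbital); 3 ring double bonds give 6 π electrons. Since 6 = 4n+2 (n=1), it is aromatic (benzene ring).
The 5-membered ring with one oxygen has two sp³ carbons, so it is not fully conjugated — not aromatic (oxolane ring).
3 of the 5 rings are aromatic. Total: 3.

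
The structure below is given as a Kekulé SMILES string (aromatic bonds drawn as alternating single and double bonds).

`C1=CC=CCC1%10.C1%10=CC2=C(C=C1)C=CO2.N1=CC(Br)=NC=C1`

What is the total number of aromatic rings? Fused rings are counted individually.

The SMILES encodes a six-membered carbon ring with two conjugated C=C double bonds and two sp³ carbons; a six-membered carbon ring with three alternating C=C double bonds, fused to a five-membered ring containing one oxygen and two C=C double bonds; a six-membered ring with nitrogens at positions 1 and 4 and three alternating double bonds.
The 6-membered ring has two sp³ carbons, so it is not fully conjugated — not aromatic (1,3-cyclohexadiene).
The fused 6/5-membered bicyclic (with one oxygen) is a single π system with 9 sp² atoms and 10 π electrons from ring double bonds plus a heteroatom lone pair. 10 = 4(2)+2, so the system is aromatic and both rings count as aromatic (benzofuran).
The 6-membered ring with two nitrogens (1,4) has a continuous p-orbital overlap around the ring; 3 ring double bonds give 6 π electrons. That satisfies 4n+2 with n=1, so it is aromatic (pyrazine).
3 of the 4 rings are aromatic. Total: 3.

3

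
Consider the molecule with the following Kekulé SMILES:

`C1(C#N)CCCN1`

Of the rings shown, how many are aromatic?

The SMILES encodes a five-membered saturated ring of four carbons and one N–H nitrogen.
The 5-membered ring with one N–H has only sp³ atoms, so it is not fully conjugated — not aromatic (pyrrolidine).

0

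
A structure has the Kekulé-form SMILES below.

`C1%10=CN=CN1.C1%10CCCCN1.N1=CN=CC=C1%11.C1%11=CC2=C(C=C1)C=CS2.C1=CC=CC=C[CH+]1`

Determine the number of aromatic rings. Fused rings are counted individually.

The SMILES encodes a five-membered ring with nitrogens at positions 1 and 3 (one bearing H, one in a C=N bond) and two double bonds; a six-membered saturated ring of five carbons and one N–H nitrogen; a six-membered ring with nitrogens at positions 1 and 3 and three alternating double bonds; a six-membered carbon ring with three alternating C=C double bonds, fused to a five-membered ring containing one sulfur and two C=C double bonds; a seven-membered all-carbon ring bearing a positive charge on one carbon, with three C=C double bonds.
The 5-membered ring with two nitrogens (one N–H, one =N–) is fully conjugated (every ring atom contributes a p orbital); 2 ring double bonds (4 π electrons) plus a heteroatom lone pair (2) give 6 π electrons. Since 6 = 4n+2 (n=1), it is aromatic (imidazole).
The 6-membered ring with one N–H has only sp³ atoms, so it is not fully conjugated — not aromatic (piperidine).
The 6-membered ring with two nitrogens (1,3) has a continuous p-orbital overlap around the ring; 3 ring double bonds give 6 π electrons. That satisfies 4n+2 with n=1, so it is aromatic (pyrimidine).
The fused 6/5-membered bicyclic (with one sulfur) is a single π system with 9 sp² atoms and 10 π electrons from ring double bonds plus a heteroatom lone pair. 10 = 4(2)+2, so the system is aromatic and both rings count as aromatic (benzothiophene).
The 7-membered ring is fully conjugated (every ring atom contributes a p orbital); 3 ring double bonds (6 π electrons) plus the carbocation's empty p orbital (0, but keeps the ring conjugated) give 6 π electrons. 6 = 4(1)+2, so it is aromatic (tropylium cation).
5 of the 6 rings are aromatic. Total: 5.

5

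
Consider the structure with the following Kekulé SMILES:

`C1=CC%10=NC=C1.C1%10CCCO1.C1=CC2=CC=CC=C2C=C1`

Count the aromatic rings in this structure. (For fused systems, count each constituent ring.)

The SMILES encodes a six-membered ring of five carbons and one nitrogen with three alternating double bonds; a five-membered saturated ring of four carbons and one oxygen; two fused six-membered carbon rings, each with three alternating C=C double bonds.
The 6-membered ring with one nitrogen is planar and fully conjugated; 3 ring double bonds give 6 π electrons. That satisfies 4n+2 with n=1, so it is aromatic (pyridine).
The 5-membered ring with one oxygen has only sp³ atoms, so it is not fully conjugated — not aromatic (tetrahydrofuran).
The fused 6/6-membered bicyclic is a single π system with 10 sp² atoms and 10 π electrons from ring double bonds. 10 = 4(2)+2, so the system is aromatic and both rings count as aromatic (naphthalene).
3 of the 4 rings are aromatic. Total: 3.

3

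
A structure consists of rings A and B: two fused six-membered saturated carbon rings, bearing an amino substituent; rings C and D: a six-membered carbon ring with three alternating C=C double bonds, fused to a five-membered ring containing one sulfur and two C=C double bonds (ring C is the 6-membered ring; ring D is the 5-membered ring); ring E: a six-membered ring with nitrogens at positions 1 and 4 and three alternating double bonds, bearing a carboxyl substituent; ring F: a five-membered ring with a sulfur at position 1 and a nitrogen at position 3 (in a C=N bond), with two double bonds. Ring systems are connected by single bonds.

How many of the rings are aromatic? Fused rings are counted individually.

Ring A has only sp³ atoms, so it is not fully conjugated — not aromatic (cyclohexane ring).
Ring B has only sp³ atoms, so it is not fully conjugated — not aromatic (cyclohexane ring).
Rings C and D form a fused bicyclic system (with one sulfur) with 9 sp² atoms and 10 π electrons from ring double bonds plus a heteroatom lone pair. 10 = 4(2)+2, so the system is aromatic and both rings count as aromatic (benzothiophene).
Ring E is planar and fully conjugated; 3 ring double bonds give 6 π electrons. 6 = 4(1)+2, so ring E is aromatic (pyrazine).
Ring F is fully conjugated (every ring atom contributes a p orbital); 2 ring double bonds (4 π electrons) plus a heteroatom lone pair (2) give 6 π electrons. Since 6 = 4n+2 (n=1), ring F is aromatic (thiazole).
Aromatic: C, D, E, F. Total: 4.

4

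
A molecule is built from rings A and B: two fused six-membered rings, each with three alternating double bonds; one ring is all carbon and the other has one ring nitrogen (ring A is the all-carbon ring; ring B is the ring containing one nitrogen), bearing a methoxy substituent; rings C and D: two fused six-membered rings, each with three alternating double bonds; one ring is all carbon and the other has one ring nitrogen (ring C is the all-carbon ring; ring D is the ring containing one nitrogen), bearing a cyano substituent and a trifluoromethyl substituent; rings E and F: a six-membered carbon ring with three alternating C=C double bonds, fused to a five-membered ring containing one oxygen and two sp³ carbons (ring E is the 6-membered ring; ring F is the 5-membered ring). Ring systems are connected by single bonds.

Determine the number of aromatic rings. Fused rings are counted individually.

Rings A and B form a fused bicyclic system (with one nitrogen) with 10 sp² atoms and 10 π electrons from ring double bonds. 10 = 4(2)+2, so the system is aromatic and both rings count as aromatic (quinoline).
Rings C and D form a fused bicyclic system (with one nitrogen) with 10 sp² atoms and 10 π electrons from ring double bonds. 10 = 4(2)+2, so the system is aromatic and both rings count as aromatic (quinoline).
Ring E is planar and fully conjugated; 3 ring double bonds give 6 π electrons. 6 = 4(1)+2, so ring E is aromatic (benzene ring).
Ring F has two sp³ carbons, so it is not fully conjugated — not aromatic (oxolane ring).
Aromatic: A, B, C, D, E. Total: 5.

5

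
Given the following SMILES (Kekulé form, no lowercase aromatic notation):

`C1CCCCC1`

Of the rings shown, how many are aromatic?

The SMILES encodes a six-membered saturated carbon ring.
The 6-membered ring has only sp³ atoms, so it is not fully conjugated — not aromatic (cyclohexane).

0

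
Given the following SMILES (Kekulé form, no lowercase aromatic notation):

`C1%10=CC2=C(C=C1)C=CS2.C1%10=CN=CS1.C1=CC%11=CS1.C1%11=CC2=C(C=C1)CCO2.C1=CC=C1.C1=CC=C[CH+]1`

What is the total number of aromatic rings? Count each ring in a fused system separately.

The SMILES encodes a six-membered carbon ring with three alternating C=C double bonds, fused to a five-membered ring containing one sulfur and two C=C double bonds; a five-membered ring with a sulfur at position 1 and a nitrogen at position 3 (in a C=N bond), with two double bonds; a five-membered ring of four carbons and one sulfur, with two C=C double bonds; a six-membered carbon ring with three alternating C=C double bonds, fused to a five-membered ring containing one oxygen and two sp³ carbons; a four-membered carbon ring with two alternating C=C double bonds; a five-membered all-carbon ring bearing a positive charge on one carbon, with two C=C double bonds.
The fused 6/5-membered bicyclic (with one sulfur) is a single π system with 9 sp² atoms and 10 π electrons from ring double bonds plus a heteroatom lone pair. 10 = 4(2)+2, so the system is aromatic and both rings count as aromatic (benzothiophene).
The 5-membered ring with one sulfur and one =N– has a continuous p-orbital overlap around the ring; 2 ring double bonds (4 π electrons) plus a heteroatom lone pair (2) give 6 π electrons. Since 6 = 4n+2 (n=1), it is aromatic (thiazole).
The 5-membered ring with one sulfur is fully conjugated (every ring atom contributes a p orbital); 2 ring double bonds (4 π electrons) plus a heteroatom lone pair (2) give 6 π electrons. Since 6 = 4n+2 (n=1), it is aromatic (thiophene).
The 6-membered ring is fully conjugated (every ring atom contributes a p orbital); 3 ring double bonds give 6 π electrons. 6 = 4(1)+2, so it is aromatic (benzene ring).
The 5-membered ring with one oxygen has two sp³ carbons, so it is not fully conjugated — not aromatic (oxolane ring).
The 4-membered ring has only sp² ring atoms; a planar conformation would have a fully conjugated π system of 4 electrons. But 4 = 4(1), which is 4n not 4n+2, so it is not aromatic (cyclobutadiene) — cyclobutadiene is antiaromatic and distorts to a rectangle.
The 5-membered ring has only sp² ring atoms; a planar conformation would have a fully conjugated π system of 4 electrons. But 4 = 4(1), which is 4n not 4n+2, so it is not aromatic (cyclopentadienyl cation).
5 of the 8 rings are aromatic. Total: 5.

5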